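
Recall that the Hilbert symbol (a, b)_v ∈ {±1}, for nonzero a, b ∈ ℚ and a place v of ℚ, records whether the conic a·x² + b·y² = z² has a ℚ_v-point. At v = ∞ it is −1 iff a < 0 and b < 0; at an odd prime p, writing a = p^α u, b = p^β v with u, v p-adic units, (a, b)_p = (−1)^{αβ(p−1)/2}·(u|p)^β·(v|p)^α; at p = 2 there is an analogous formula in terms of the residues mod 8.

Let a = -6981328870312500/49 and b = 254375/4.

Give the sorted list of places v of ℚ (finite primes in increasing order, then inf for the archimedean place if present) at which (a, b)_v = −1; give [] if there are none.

[2, 11]

Mod squares: a ≡ -37, b ≡ 407. Check v ∈ {∞, 2, 3, 5, 7, 11, 37}.
v=5: a=5^8·(≡3), b=5^4·(≡3) mod 5; (3|5)=-1, (3|5)=-1; (−1)^{8·4·2}·(-1)^4·(-1)^8 = +1.
v=2: v_2(a)=2, v_2(b)=-2; units ≡ 3, 7 (mod 8); ε·ε+αω+βω = 1·1+2·0+-2·1 ≡ 1  ⇒  (a,b)_2 = -1.
v=3: a=3^6·(≡2), b=3^0·(≡2) mod 3; (2|3)=-1, (2|3)=-1; (−1)^{6·0·1}·(-1)^0·(-1)^6 = +1.
v=37: a=37^3·(≡7), b=37^1·(≡26) mod 37; (7|37)=+1, (26|37)=+1; (−1)^{3·1·18}·(+1)^1·(+1)^3 = +1.
v=11: a=11^2·(≡6), b=11^1·(≡9) mod 11; (6|11)=-1, (9|11)=+1; (−1)^{2·1·5}·(-1)^1·(+1)^2 = -1.
v=∞: -37 < 0 and 407 > 0  ⇒  (a,b)_∞ = +1.
v=7: a=7^-2·(≡3), b=7^0·(≡4) mod 7; (3|7)=-1, (4|7)=+1; (−1)^{-2·0·3}·(-1)^0·(+1)^-2 = +1.
Ram(-37, 407) = {2, 11}; no ℚ_2-point on the conic.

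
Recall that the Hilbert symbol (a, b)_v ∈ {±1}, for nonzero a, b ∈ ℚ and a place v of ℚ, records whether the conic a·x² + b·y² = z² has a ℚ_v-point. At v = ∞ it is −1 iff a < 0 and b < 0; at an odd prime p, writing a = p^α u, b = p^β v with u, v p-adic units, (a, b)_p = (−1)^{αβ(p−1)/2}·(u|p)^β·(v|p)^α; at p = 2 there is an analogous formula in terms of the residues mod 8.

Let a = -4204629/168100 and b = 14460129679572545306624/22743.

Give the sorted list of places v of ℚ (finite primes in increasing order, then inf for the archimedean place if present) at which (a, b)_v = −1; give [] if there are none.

Mod squares: a ≡ -429, b ≡ 182. Check v ∈ {∞, 2, 3, 5, 7, 11, 13, 19, 41}.
v=41: a=41^-2·(≡7), b=41^0·(≡31) mod 41; (7|41)=-1, (31|41)=+1; (−1)^{-2·0·20}·(-1)^0·(+1)^-2 = +1.
v=13: a=13^1·(≡2), b=13^3·(≡3) mod 13; (2|13)=-1, (3|13)=+1; (−1)^{1·3·6}·(-1)^3·(+1)^1 = -1.
v=19: a=19^0·(≡2), b=19^-2·(≡16) mod 19; (2|19)=-1, (16|19)=+1; (−1)^{0·-2·9}·(-1)^-2·(+1)^0 = +1.
v=3: a=3^5·(≡1), b=3^-2·(≡2) mod 3; (1|3)=+1, (2|3)=-1; (−1)^{5·-2·1}·(+1)^-2·(-1)^5 = -1.
v=11: a=11^3·(≡1), b=11^12·(≡10) mod 11; (1|11)=+1, (10|11)=-1; (−1)^{3·12·5}·(+1)^12·(-1)^3 = -1.
v=5: a=5^-2·(≡4), b=5^0·(≡3) mod 5; (4|5)=+1, (3|5)=-1; (−1)^{-2·0·2}·(+1)^0·(-1)^-2 = +1.
v=∞: -429 < 0 and 182 > 0  ⇒  (a,b)_∞ = +1.
v=7: a=7^0·(≡6), b=7^-1·(≡6) mod 7; (6|7)=-1, (6|7)=-1; (−1)^{0·-1·3}·(-1)^-1·(-1)^0 = -1.
v=2: v_2(a)=-2, v_2(b)=21; units ≡ 3, 3 (mod 8); ε·ε+αω+βω = 1·1+-2·1+21·1 ≡ 0  ⇒  (a,b)_2 = +1.
|Ram(-429, 182)| = 4, even; anisotropic at {3, 7, 11, 13}.

[3, 7, 11, 13]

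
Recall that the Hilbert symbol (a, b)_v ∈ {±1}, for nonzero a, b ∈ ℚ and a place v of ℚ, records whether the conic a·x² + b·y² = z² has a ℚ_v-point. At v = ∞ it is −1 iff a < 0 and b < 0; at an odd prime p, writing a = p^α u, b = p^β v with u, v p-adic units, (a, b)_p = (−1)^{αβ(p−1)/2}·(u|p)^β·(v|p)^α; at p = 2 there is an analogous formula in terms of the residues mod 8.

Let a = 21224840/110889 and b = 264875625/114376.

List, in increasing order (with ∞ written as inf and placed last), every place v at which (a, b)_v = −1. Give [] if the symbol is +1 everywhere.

[13, 17]

Mod squares: a ≡ 2210, b ≡ 34. Check v ∈ {∞, 2, 3, 5, 7, 13, 17, 29, 31, 37}.
v=37: a=37^-2·(≡7), b=37^0·(≡11) mod 37; (7|37)=+1, (11|37)=+1; (−1)^{-2·0·18}·(+1)^0·(+1)^-2 = +1.
v=13: a=13^1·(≡3), b=13^0·(≡7) mod 13; (3|13)=+1, (7|13)=-1; (−1)^{1·0·6}·(+1)^0·(-1)^1 = -1.
v=∞: 2210 > 0 and 34 > 0  ⇒  (a,b)_∞ = +1.
v=7: a=7^4·(≡3), b=7^2·(≡5) mod 7; (3|7)=-1, (5|7)=-1; (−1)^{4·2·3}·(-1)^2·(-1)^4 = +1.
v=31: a=31^0·(≡4), b=31^2·(≡13) mod 31; (4|31)=+1, (13|31)=-1; (−1)^{0·2·15}·(+1)^2·(-1)^0 = +1.
v=3: a=3^-4·(≡2), b=3^2·(≡1) mod 3; (2|3)=-1, (1|3)=+1; (−1)^{-4·2·1}·(-1)^2·(+1)^-4 = +1.
v=5: a=5^1·(≡2), b=5^4·(≡1) mod 5; (2|5)=-1, (1|5)=+1; (−1)^{1·4·2}·(-1)^4·(+1)^1 = +1.
v=2: v_2(a)=3, v_2(b)=-3; units ≡ 1, 1 (mod 8); ε·ε+αω+βω = 0·0+3·0+-3·0 ≡ 0  ⇒  (a,b)_2 = +1.
v=29: a=29^0·(≡4), b=29^-2·(≡25) mod 29; (4|29)=+1, (25|29)=+1; (−1)^{0·-2·14}·(+1)^-2·(+1)^0 = +1.
v=17: a=17^1·(≡14), b=17^-1·(≡8) mod 17; (14|17)=-1, (8|17)=+1; (−1)^{1·-1·8}·(-1)^-1·(+1)^1 = -1.
Ram(2210, 34) = {13, 17}; no ℚ_13-point on the conic.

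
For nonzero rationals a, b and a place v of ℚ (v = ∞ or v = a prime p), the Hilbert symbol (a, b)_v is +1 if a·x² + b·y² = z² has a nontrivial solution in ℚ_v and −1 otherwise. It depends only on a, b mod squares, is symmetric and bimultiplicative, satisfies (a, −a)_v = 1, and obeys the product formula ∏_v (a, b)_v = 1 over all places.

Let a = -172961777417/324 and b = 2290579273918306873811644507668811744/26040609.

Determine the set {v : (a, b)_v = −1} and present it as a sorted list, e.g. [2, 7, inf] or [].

Mod squares: a ≡ -3959657, b ≡ 53528206. Check v ∈ {∞, 2, 3, 7, 11, 13, 17, 19, 23, 41, 43, 47}.
v=17: a=17^1·(≡2), b=17^3·(≡5) mod 17; (2|17)=+1, (5|17)=-1; (−1)^{1·3·8}·(+1)^3·(-1)^1 = -1.
v=13: a=13^1·(≡12), b=13^4·(≡3) mod 13; (12|13)=+1, (3|13)=+1; (−1)^{1·4·6}·(+1)^4·(+1)^1 = +1.
v=23: a=23^1·(≡15), b=23^4·(≡15) mod 23; (15|23)=-1, (15|23)=-1; (−1)^{1·4·11}·(-1)^4·(-1)^1 = -1.
v=∞: -3959657 < 0 and 53528206 > 0  ⇒  (a,b)_∞ = +1.
v=41: a=41^1·(≡6), b=41^3·(≡35) mod 41; (6|41)=-1, (35|41)=-1; (−1)^{1·3·20}·(-1)^3·(-1)^1 = +1.
v=11: a=11^2·(≡8), b=11^4·(≡6) mod 11; (8|11)=-1, (6|11)=-1; (−1)^{2·4·5}·(-1)^4·(-1)^2 = +1.
v=3: a=3^-4·(≡1), b=3^-12·(≡1) mod 3; (1|3)=+1, (1|3)=+1; (−1)^{-4·-12·1}·(+1)^-12·(+1)^-4 = +1.
v=2: v_2(a)=-2, v_2(b)=5; units ≡ 7, 7 (mod 8); ε·ε+αω+βω = 1·1+-2·0+5·0 ≡ 1  ⇒  (a,b)_2 = -1.
v=47: a=47^0·(≡13), b=47^1·(≡46) mod 47; (13|47)=-1, (46|47)=-1; (−1)^{0·1·23}·(-1)^1·(-1)^0 = -1.
v=43: a=43^0·(≡38), b=43^1·(≡4) mod 43; (38|43)=+1, (4|43)=+1; (−1)^{0·1·21}·(+1)^1·(+1)^0 = +1.
v=7: a=7^0·(≡6), b=7^-2·(≡2) mod 7; (6|7)=-1, (2|7)=+1; (−1)^{0·-2·3}·(-1)^-2·(+1)^0 = +1.
v=19: a=19^3·(≡18), b=19^7·(≡7) mod 19; (18|19)=-1, (7|19)=+1; (−1)^{3·7·9}·(-1)^7·(+1)^3 = +1.
Ram(-3959657, 53528206) = {2, 17, 23, 47}; no ℚ_2-point on the conic.

[2, 17, 23, 47]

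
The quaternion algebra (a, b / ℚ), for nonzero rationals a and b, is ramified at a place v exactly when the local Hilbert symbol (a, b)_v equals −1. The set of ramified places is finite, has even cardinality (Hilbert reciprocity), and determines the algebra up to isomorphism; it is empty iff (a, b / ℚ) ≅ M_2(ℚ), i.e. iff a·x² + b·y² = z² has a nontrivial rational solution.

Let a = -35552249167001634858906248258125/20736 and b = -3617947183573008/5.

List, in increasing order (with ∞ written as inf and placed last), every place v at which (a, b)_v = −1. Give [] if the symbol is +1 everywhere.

[2, 5, 7, 13, 19, 37, 41, inf]

(a, b) ≡ (-63973, -1504085) mod (ℚ^×)²; places V = {2, 3, 5, 7, 11, 13, 19, 23, 29, 37, 41, ∞}.
(a,b)_19: α=3, u≡13; β=2, v≡13 (mod 19); (13|19)=-1, (13|19)=-1; sign (−1)^0·-1^2·-1^3 = -1.
(a,b)_7: α=7, u≡6; β=0, v≡3 (mod 7); (6|7)=-1, (3|7)=-1; sign (−1)^0·-1^0·-1^7 = -1.
(a,b)_3: α=-4, u≡2; β=2, v≡1 (mod 3); (2|3)=-1, (1|3)=+1; sign (−1)^0·-1^2·+1^-4 = +1.
(a,b)_∞: sgn(-63973)=−, sgn(-1504085)=−, so -1.
(a,b)_5: α=4, u≡2; β=-1, v≡2 (mod 5); (2|5)=-1, (2|5)=-1; sign (−1)^0·-1^-1·-1^4 = -1.
(a,b)_11: α=2, u≡3; β=1, v≡8 (mod 11); (3|11)=+1, (8|11)=-1; sign (−1)^0·+1^1·-1^2 = +1.
(a,b)_23: α=2, u≡9; β=1, v≡21 (mod 23); (9|23)=+1, (21|23)=-1; sign (−1)^0·+1^1·-1^2 = +1.
(a,b)_29: α=2, u≡25; β=1, v≡6 (mod 29); (25|29)=+1, (6|29)=+1; sign (−1)^0·+1^1·+1^2 = +1.
(a,b)_37: α=3, u≡12; β=2, v≡22 (mod 37); (12|37)=+1, (22|37)=-1; sign (−1)^0·+1^2·-1^3 = -1.
(a,b)_2: α=-8, β=4; u≡3, v≡3 (mod 8); ε(u)ε(v)=1·1, αω(v)=-8·1, βω(u)=4·1; sum ≡ 1  ⇒  -1.
(a,b)_13: α=3, u≡11; β=2, v≡11 (mod 13); (11|13)=-1, (11|13)=-1; sign (−1)^0·-1^2·-1^3 = -1.
(a,b)_41: α=2, u≡35; β=1, v≡36 (mod 41); (35|41)=-1, (36|41)=+1; sign (−1)^0·-1^1·+1^2 = -1.
Ram(-63973, -1504085) = {2, 5, 7, 13, 19, 37, 41, ∞}; no ℚ_2-point on the conic.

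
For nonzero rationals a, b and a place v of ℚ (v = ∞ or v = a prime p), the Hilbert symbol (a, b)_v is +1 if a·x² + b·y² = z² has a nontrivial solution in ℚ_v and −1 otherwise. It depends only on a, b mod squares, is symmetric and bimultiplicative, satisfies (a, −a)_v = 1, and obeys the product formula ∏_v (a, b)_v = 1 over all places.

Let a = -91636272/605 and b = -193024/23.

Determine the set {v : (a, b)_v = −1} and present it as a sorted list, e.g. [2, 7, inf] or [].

Mod squares: a ≡ -7215, b ≡ -17342. Check v ∈ {∞, 2, 3, 5, 7, 11, 13, 23, 29, 37}.
v=5: a=5^-1·(≡3), b=5^0·(≡2) mod 5; (3|5)=-1, (2|5)=-1; (−1)^{-1·0·2}·(-1)^0·(-1)^-1 = -1.
v=3: a=3^5·(≡1), b=3^0·(≡1) mod 3; (1|3)=+1, (1|3)=+1; (−1)^{5·0·1}·(+1)^0·(+1)^5 = +1.
v=29: a=29^0·(≡25), b=29^1·(≡17) mod 29; (25|29)=+1, (17|29)=-1; (−1)^{0·1·14}·(+1)^1·(-1)^0 = +1.
v=13: a=13^1·(≡1), b=13^1·(≡5) mod 13; (1|13)=+1, (5|13)=-1; (−1)^{1·1·6}·(+1)^1·(-1)^1 = -1.
v=37: a=37^1·(≡1), b=37^0·(≡34) mod 37; (1|37)=+1, (34|37)=+1; (−1)^{1·0·18}·(+1)^0·(+1)^1 = +1.
v=23: a=23^0·(≡14), b=23^-1·(≡15) mod 23; (14|23)=-1, (15|23)=-1; (−1)^{0·-1·11}·(-1)^-1·(-1)^0 = -1.
v=2: v_2(a)=4, v_2(b)=9; units ≡ 1, 1 (mod 8); ε·ε+αω+βω = 0·0+4·0+9·0 ≡ 0  ⇒  (a,b)_2 = +1.
v=11: a=11^-2·(≡4), b=11^0·(≡4) mod 11; (4|11)=+1, (4|11)=+1; (−1)^{-2·0·5}·(+1)^0·(+1)^-2 = +1.
v=7: a=7^2·(≡2), b=7^0·(≡4) mod 7; (2|7)=+1, (4|7)=+1; (−1)^{2·0·3}·(+1)^0·(+1)^2 = +1.
v=∞: -7215 < 0 and -17342 < 0  ⇒  (a,b)_∞ = -1.
(-7215, -17342 / ℚ) ramifies at {5, 13, 23, ∞}: a division algebra.

[5, 13, 23, inf]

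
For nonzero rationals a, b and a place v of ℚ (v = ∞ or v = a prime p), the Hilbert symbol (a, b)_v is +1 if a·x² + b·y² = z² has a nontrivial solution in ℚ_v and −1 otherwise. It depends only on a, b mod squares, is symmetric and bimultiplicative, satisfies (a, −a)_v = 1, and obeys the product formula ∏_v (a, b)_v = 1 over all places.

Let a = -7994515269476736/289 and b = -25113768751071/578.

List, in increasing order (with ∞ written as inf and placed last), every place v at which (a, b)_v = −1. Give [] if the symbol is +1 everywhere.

Mod squares: a ≡ -3800566, b ≡ -102718. Check v ∈ {∞, 2, 3, 7, 11, 13, 17, 23, 29, 37}.
v=11: a=11^1·(≡4), b=11^1·(≡9) mod 11; (4|11)=+1, (9|11)=+1; (−1)^{1·1·5}·(+1)^1·(+1)^1 = -1.
v=29: a=29^1·(≡8), b=29^1·(≡22) mod 29; (8|29)=-1, (22|29)=+1; (−1)^{1·1·14}·(-1)^1·(+1)^1 = -1.
v=37: a=37^1·(≡8), b=37^0·(≡23) mod 37; (8|37)=-1, (23|37)=-1; (−1)^{1·0·18}·(-1)^0·(-1)^1 = -1.
v=23: a=23^1·(≡4), b=23^1·(≡10) mod 23; (4|23)=+1, (10|23)=-1; (−1)^{1·1·11}·(+1)^1·(-1)^1 = +1.
v=2: v_2(a)=7, v_2(b)=-1; units ≡ 5, 1 (mod 8); ε·ε+αω+βω = 0·0+7·0+-1·1 ≡ 1  ⇒  (a,b)_2 = -1.
v=∞: -3800566 < 0 and -102718 < 0  ⇒  (a,b)_∞ = -1.
v=3: a=3^4·(≡2), b=3^10·(≡2) mod 3; (2|3)=-1, (2|3)=-1; (−1)^{4·10·1}·(-1)^10·(-1)^4 = +1.
v=13: a=13^2·(≡1), b=13^2·(≡7) mod 13; (1|13)=+1, (7|13)=-1; (−1)^{2·2·6}·(+1)^2·(-1)^2 = +1.
v=17: a=17^-2·(≡3), b=17^-2·(≡1) mod 17; (3|17)=-1, (1|17)=+1; (−1)^{-2·-2·8}·(-1)^-2·(+1)^-2 = +1.
v=7: a=7^5·(≡6), b=7^3·(≡6) mod 7; (6|7)=-1, (6|7)=-1; (−1)^{5·3·3}·(-1)^3·(-1)^5 = -1.
Ram(-3800566, -102718) = {2, 7, 11, 29, 37, ∞}; no ℚ_2-point on the conic.

[2, 7, 11, 29, 37, inf]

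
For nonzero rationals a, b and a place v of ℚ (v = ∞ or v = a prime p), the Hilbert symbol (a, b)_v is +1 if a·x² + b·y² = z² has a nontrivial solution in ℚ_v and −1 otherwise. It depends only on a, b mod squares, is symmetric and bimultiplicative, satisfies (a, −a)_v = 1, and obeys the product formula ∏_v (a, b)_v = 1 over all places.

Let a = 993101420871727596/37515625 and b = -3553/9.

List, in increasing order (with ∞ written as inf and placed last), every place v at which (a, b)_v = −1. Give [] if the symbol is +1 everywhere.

[2, 19]

Mod squares: a ≡ 62491, b ≡ -3553. Check v ∈ {∞, 2, 3, 5, 7, 11, 13, 17, 19, 23}.
v=23: a=23^1·(≡12), b=23^0·(≡9) mod 23; (12|23)=+1, (9|23)=+1; (−1)^{1·0·11}·(+1)^0·(+1)^1 = +1.
v=7: a=7^-4·(≡2), b=7^0·(≡5) mod 7; (2|7)=+1, (5|7)=-1; (−1)^{-4·0·3}·(+1)^0·(-1)^-4 = +1.
v=5: a=5^-6·(≡1), b=5^0·(≡3) mod 5; (1|5)=+1, (3|5)=-1; (−1)^{-6·0·2}·(+1)^0·(-1)^-6 = +1.
v=17: a=17^4·(≡13), b=17^1·(≡7) mod 17; (13|17)=+1, (7|17)=-1; (−1)^{4·1·8}·(+1)^1·(-1)^4 = +1.
v=∞: 62491 > 0 and -3553 < 0  ⇒  (a,b)_∞ = +1.
v=19: a=19^3·(≡12), b=19^1·(≡13) mod 19; (12|19)=-1, (13|19)=-1; (−1)^{3·1·9}·(-1)^1·(-1)^3 = -1.
v=13: a=13^1·(≡3), b=13^0·(≡1) mod 13; (3|13)=+1, (1|13)=+1; (−1)^{1·0·6}·(+1)^0·(+1)^1 = +1.
v=3: a=3^2·(≡1), b=3^-2·(≡2) mod 3; (1|3)=+1, (2|3)=-1; (−1)^{2·-2·1}·(+1)^-2·(-1)^2 = +1.
v=2: v_2(a)=2, v_2(b)=0; units ≡ 3, 7 (mod 8); ε·ε+αω+βω = 1·1+2·0+0·1 ≡ 1  ⇒  (a,b)_2 = -1.
v=11: a=11^5·(≡4), b=11^1·(≡2) mod 11; (4|11)=+1, (2|11)=-1; (−1)^{5·1·5}·(+1)^1·(-1)^5 = +1.
|Ram(62491, -3553)| = 2, even; anisotropic at {2, 19}.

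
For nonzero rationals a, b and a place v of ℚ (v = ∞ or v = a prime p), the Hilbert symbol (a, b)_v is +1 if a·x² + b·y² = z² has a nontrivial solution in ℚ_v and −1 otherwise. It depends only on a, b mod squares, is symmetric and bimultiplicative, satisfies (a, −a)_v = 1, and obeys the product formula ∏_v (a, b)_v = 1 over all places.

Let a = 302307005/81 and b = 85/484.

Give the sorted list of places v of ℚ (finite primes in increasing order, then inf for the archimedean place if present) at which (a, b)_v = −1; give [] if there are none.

Mod squares: a ≡ 8645, b ≡ 85. Check v ∈ {∞, 2, 3, 5, 7, 11, 13, 17, 19}.
v=2: v_2(a)=0, v_2(b)=-2; units ≡ 5, 5 (mod 8); ε·ε+αω+βω = 0·0+0·1+-2·1 ≡ 0  ⇒  (a,b)_2 = +1.
v=3: a=3^-4·(≡2), b=3^0·(≡1) mod 3; (2|3)=-1, (1|3)=+1; (−1)^{-4·0·1}·(-1)^0·(+1)^-4 = +1.
v=17: a=17^2·(≡4), b=17^1·(≡7) mod 17; (4|17)=+1, (7|17)=-1; (−1)^{2·1·8}·(+1)^1·(-1)^2 = +1.
v=19: a=19^1·(≡2), b=19^0·(≡1) mod 19; (2|19)=-1, (1|19)=+1; (−1)^{1·0·9}·(-1)^0·(+1)^1 = +1.
v=13: a=13^1·(≡8), b=13^0·(≡11) mod 13; (8|13)=-1, (11|13)=-1; (−1)^{1·0·6}·(-1)^0·(-1)^1 = -1.
v=∞: 8645 > 0 and 85 > 0  ⇒  (a,b)_∞ = +1.
v=7: a=7^1·(≡3), b=7^0·(≡1) mod 7; (3|7)=-1, (1|7)=+1; (−1)^{1·0·3}·(-1)^0·(+1)^1 = +1.
v=5: a=5^1·(≡1), b=5^1·(≡3) mod 5; (1|5)=+1, (3|5)=-1; (−1)^{1·1·2}·(+1)^1·(-1)^1 = -1.
v=11: a=11^2·(≡2), b=11^-2·(≡2) mod 11; (2|11)=-1, (2|11)=-1; (−1)^{2·-2·5}·(-1)^-2·(-1)^2 = +1.
(8645, 85 / ℚ) ramifies at {5, 13}: a division algebra.

[5, 13]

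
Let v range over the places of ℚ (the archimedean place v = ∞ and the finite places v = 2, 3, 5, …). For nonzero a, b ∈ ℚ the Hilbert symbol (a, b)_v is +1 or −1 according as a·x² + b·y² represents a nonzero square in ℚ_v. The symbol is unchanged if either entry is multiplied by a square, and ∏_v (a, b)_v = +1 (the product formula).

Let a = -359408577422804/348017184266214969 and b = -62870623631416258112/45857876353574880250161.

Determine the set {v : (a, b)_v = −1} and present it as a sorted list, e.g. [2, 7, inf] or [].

(a, b) ≡ (-29, -377) mod (ℚ^×)²; places V = {2, 3, 7, 11, 13, 23, 29, 37, ∞}.
(a,b)_23: α=2, u≡5; β=2, v≡21 (mod 23); (5|23)=-1, (21|23)=-1; sign (−1)^0·-1^2·-1^2 = +1.
(a,b)_2: α=2, β=6; u≡3, v≡7 (mod 8); ε(u)ε(v)=1·1, αω(v)=2·0, βω(u)=6·1; sum ≡ 1  ⇒  -1.
(a,b)_3: α=-4, u≡1; β=-6, v≡1 (mod 3); (1|3)=+1, (1|3)=+1; sign (−1)^0·+1^-6·+1^-4 = +1.
(a,b)_29: α=5, u≡28; β=7, v≡9 (mod 29); (28|29)=+1, (9|29)=+1; sign (−1)^0·+1^7·+1^5 = +1.
(a,b)_∞: sgn(-29)=−, sgn(-377)=−, so -1.
(a,b)_13: α=2, u≡3; β=3, v≡3 (mod 13); (3|13)=+1, (3|13)=+1; sign (−1)^0·+1^3·+1^2 = +1.
(a,b)_7: α=2, u≡6; β=2, v≡2 (mod 7); (6|7)=-1, (2|7)=+1; sign (−1)^0·-1^2·+1^2 = +1.
(a,b)_37: α=-2, u≡24; β=-2, v≡21 (mod 37); (24|37)=-1, (21|37)=+1; sign (−1)^0·-1^-2·+1^-2 = +1.
(a,b)_11: α=-12, u≡4; β=-16, v≡10 (mod 11); (4|11)=+1, (10|11)=-1; sign (−1)^0·+1^-16·-1^-12 = +1.
|Ram(-29, -377)| = 2, even; anisotropic at {2, ∞}.

[2, inf]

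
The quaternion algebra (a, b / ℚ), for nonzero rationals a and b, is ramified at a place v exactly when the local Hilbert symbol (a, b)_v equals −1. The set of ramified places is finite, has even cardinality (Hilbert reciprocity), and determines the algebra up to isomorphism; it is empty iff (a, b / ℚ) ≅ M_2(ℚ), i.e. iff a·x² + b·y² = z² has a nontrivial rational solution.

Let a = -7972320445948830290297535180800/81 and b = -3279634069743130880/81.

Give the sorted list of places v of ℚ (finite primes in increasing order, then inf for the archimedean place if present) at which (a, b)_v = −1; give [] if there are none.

[5, 17, 41, inf]

(a, b) ≡ (-84323, -1801745) mod (ℚ^×)²; places V = {2, 3, 5, 11, 17, 37, 41, 43, 47, 53, ∞}.
(a,b)_2: α=12, β=8; u≡5, v≡7 (mod 8); ε(u)ε(v)=0·1, αω(v)=12·0, βω(u)=8·1; sum ≡ 0  ⇒  +1.
(a,b)_41: α=2, u≡27; β=1, v≡15 (mod 41); (27|41)=-1, (15|41)=-1; sign (−1)^0·-1^1·-1^2 = -1.
(a,b)_3: α=-4, u≡1; β=-4, v≡1 (mod 3); (1|3)=+1, (1|3)=+1; sign (−1)^0·+1^-4·+1^-4 = +1.
(a,b)_37: α=3, u≡13; β=2, v≡28 (mod 37); (13|37)=-1, (28|37)=+1; sign (−1)^0·-1^2·+1^3 = +1.
(a,b)_43: α=3, u≡15; β=2, v≡1 (mod 43); (15|43)=+1, (1|43)=+1; sign (−1)^0·+1^2·+1^3 = +1.
(a,b)_53: α=3, u≡7; β=2, v≡7 (mod 53); (7|53)=+1, (7|53)=+1; sign (−1)^0·+1^2·+1^3 = +1.
(a,b)_∞: sgn(-84323)=−, sgn(-1801745)=−, so -1.
(a,b)_17: α=2, u≡5; β=1, v≡3 (mod 17); (5|17)=-1, (3|17)=-1; sign (−1)^0·-1^1·-1^2 = -1.
(a,b)_5: α=2, u≡3; β=1, v≡4 (mod 5); (3|5)=-1, (4|5)=+1; sign (−1)^0·-1^1·+1^2 = -1.
(a,b)_47: α=2, u≡12; β=1, v≡4 (mod 47); (12|47)=+1, (4|47)=+1; sign (−1)^0·+1^1·+1^2 = +1.
(a,b)_11: α=2, u≡4; β=1, v≡2 (mod 11); (4|11)=+1, (2|11)=-1; sign (−1)^0·+1^1·-1^2 = +1.
|Ram(-84323, -1801745)| = 4, even; anisotropic at {5, 17, 41, ∞}.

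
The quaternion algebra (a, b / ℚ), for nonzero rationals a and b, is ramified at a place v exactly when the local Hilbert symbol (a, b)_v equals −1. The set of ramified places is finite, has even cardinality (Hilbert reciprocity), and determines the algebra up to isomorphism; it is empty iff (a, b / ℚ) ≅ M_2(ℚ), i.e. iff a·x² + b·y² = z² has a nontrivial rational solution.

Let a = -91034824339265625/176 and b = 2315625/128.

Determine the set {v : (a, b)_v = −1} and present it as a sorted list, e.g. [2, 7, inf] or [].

(a, b) ≡ (-323323, 7410) mod (ℚ^×)²; places V = {2, 3, 5, 7, 11, 13, 17, 19, ∞}.
(a,b)_7: α=1, u≡4; β=0, v≡2 (mod 7); (4|7)=+1, (2|7)=+1; sign (−1)^0·+1^0·+1^1 = +1.
(a,b)_3: α=2, u≡2; β=1, v≡1 (mod 3); (2|3)=-1, (1|3)=+1; sign (−1)^0·-1^1·+1^2 = -1.
(a,b)_19: α=5, u≡4; β=1, v≡2 (mod 19); (4|19)=+1, (2|19)=-1; sign (−1)^1·+1^1·-1^5 = +1.
(a,b)_13: α=3, u≡7; β=1, v≡7 (mod 13); (7|13)=-1, (7|13)=-1; sign (−1)^0·-1^1·-1^3 = +1.
(a,b)_∞: sgn(-323323)=−, sgn(7410)=+, so +1.
(a,b)_11: α=-1, u≡10; β=0, v≡10 (mod 11); (10|11)=-1, (10|11)=-1; sign (−1)^0·-1^0·-1^-1 = -1.
(a,b)_2: α=-4, β=-7; u≡5, v≡1 (mod 8); ε(u)ε(v)=0·0, αω(v)=-4·0, βω(u)=-7·1; sum ≡ 1  ⇒  -1.
(a,b)_5: α=6, u≡2; β=5, v≡2 (mod 5); (2|5)=-1, (2|5)=-1; sign (−1)^0·-1^5·-1^6 = -1.
(a,b)_17: α=1, u≡15; β=0, v≡8 (mod 17); (15|17)=+1, (8|17)=+1; sign (−1)^0·+1^0·+1^1 = +1.
|Ram(-323323, 7410)| = 4, even; anisotropic at {2, 3, 5, 11}.

[2, 3, 5, 11]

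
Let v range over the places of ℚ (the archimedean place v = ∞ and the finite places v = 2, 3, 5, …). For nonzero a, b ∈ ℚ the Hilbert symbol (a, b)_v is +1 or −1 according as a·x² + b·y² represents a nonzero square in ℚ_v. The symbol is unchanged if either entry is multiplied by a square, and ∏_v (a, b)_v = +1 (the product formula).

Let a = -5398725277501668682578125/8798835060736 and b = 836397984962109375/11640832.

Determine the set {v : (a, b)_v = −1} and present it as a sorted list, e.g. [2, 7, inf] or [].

[19, 41]

Mod squares: a ≡ -1468415, b ≡ 1671734. Check v ∈ {∞, 2, 3, 5, 7, 13, 17, 19, 29, 31, 37, 41}.
v=31: a=31^-2·(≡15), b=31^0·(≡16) mod 31; (15|31)=-1, (16|31)=+1; (−1)^{-2·0·15}·(-1)^0·(+1)^-2 = +1.
v=∞: -1468415 < 0 and 1671734 > 0  ⇒  (a,b)_∞ = +1.
v=3: a=3^0·(≡1), b=3^2·(≡2) mod 3; (1|3)=+1, (2|3)=-1; (−1)^{0·2·1}·(+1)^2·(-1)^0 = +1.
v=13: a=13^5·(≡5), b=13^4·(≡10) mod 13; (5|13)=-1, (10|13)=+1; (−1)^{5·4·6}·(-1)^4·(+1)^5 = +1.
v=19: a=19^-1·(≡11), b=19^1·(≡11) mod 19; (11|19)=+1, (11|19)=+1; (−1)^{-1·1·9}·(+1)^1·(+1)^-1 = -1.
v=5: a=5^7·(≡3), b=5^8·(≡4) mod 5; (3|5)=-1, (4|5)=+1; (−1)^{7·8·2}·(-1)^8·(+1)^7 = +1.
v=2: v_2(a)=-12, v_2(b)=-13; units ≡ 1, 3 (mod 8); ε·ε+αω+βω = 0·1+-12·1+-13·0 ≡ 0  ⇒  (a,b)_2 = +1.
v=29: a=29^1·(≡28), b=29^-1·(≡4) mod 29; (28|29)=+1, (4|29)=+1; (−1)^{1·-1·14}·(+1)^-1·(+1)^1 = +1.
v=37: a=37^4·(≡12), b=37^1·(≡18) mod 37; (12|37)=+1, (18|37)=-1; (−1)^{4·1·18}·(+1)^1·(-1)^4 = +1.
v=41: a=41^1·(≡14), b=41^1·(≡21) mod 41; (14|41)=-1, (21|41)=+1; (−1)^{1·1·20}·(-1)^1·(+1)^1 = -1.
v=7: a=7^-6·(≡3), b=7^-2·(≡4) mod 7; (3|7)=-1, (4|7)=+1; (−1)^{-6·-2·3}·(-1)^-2·(+1)^-6 = +1.
v=17: a=17^4·(≡3), b=17^2·(≡7) mod 17; (3|17)=-1, (7|17)=-1; (−1)^{4·2·8}·(-1)^2·(-1)^4 = +1.
|Ram(-1468415, 1671734)| = 2, even; anisotropic at {19, 41}.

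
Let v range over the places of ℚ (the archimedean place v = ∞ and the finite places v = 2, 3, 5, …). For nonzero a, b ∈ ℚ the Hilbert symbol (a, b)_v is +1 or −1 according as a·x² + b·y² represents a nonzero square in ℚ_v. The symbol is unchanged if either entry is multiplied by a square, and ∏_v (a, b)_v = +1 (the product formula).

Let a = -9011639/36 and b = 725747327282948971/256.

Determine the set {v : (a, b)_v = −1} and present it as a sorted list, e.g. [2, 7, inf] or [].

[7, 13, 43, 47]

Mod squares: a ≡ -183911, b ≡ 3619. Check v ∈ {∞, 2, 3, 7, 11, 13, 43, 47}.
v=2: v_2(a)=-2, v_2(b)=-8; units ≡ 1, 3 (mod 8); ε·ε+αω+βω = 0·1+-2·1+-8·0 ≡ 0  ⇒  (a,b)_2 = +1.
v=43: a=43^1·(≡11), b=43^2·(≡34) mod 43; (11|43)=+1, (34|43)=-1; (−1)^{1·2·21}·(+1)^2·(-1)^1 = -1.
v=7: a=7^3·(≡5), b=7^5·(≡5) mod 7; (5|7)=-1, (5|7)=-1; (−1)^{3·5·3}·(-1)^5·(-1)^3 = -1.
v=47: a=47^1·(≡15), b=47^3·(≡30) mod 47; (15|47)=-1, (30|47)=-1; (−1)^{1·3·23}·(-1)^3·(-1)^1 = -1.
v=3: a=3^-2·(≡1), b=3^0·(≡1) mod 3; (1|3)=+1, (1|3)=+1; (−1)^{-2·0·1}·(+1)^0·(+1)^-2 = +1.
v=11: a=11^0·(≡4), b=11^3·(≡8) mod 11; (4|11)=+1, (8|11)=-1; (−1)^{0·3·5}·(+1)^3·(-1)^0 = +1.
v=∞: -183911 < 0 and 3619 > 0  ⇒  (a,b)_∞ = +1.
v=13: a=13^1·(≡10), b=13^2·(≡5) mod 13; (10|13)=+1, (5|13)=-1; (−1)^{1·2·6}·(+1)^2·(-1)^1 = -1.
Ram(-183911, 3619) = {7, 13, 43, 47}; no ℚ_7-point on the conic.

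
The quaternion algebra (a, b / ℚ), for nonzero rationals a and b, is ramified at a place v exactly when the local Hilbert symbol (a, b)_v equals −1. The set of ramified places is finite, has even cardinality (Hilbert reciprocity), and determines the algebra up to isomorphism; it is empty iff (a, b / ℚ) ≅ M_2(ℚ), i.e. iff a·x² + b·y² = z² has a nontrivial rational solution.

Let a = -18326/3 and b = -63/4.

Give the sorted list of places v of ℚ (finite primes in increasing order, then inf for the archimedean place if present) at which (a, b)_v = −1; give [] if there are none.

Mod squares: a ≡ -1122, b ≡ -7. Check v ∈ {∞, 2, 3, 7, 11, 17}.
v=2: v_2(a)=1, v_2(b)=-2; units ≡ 7, 1 (mod 8); ε·ε+αω+βω = 1·0+1·0+-2·0 ≡ 0  ⇒  (a,b)_2 = +1.
v=3: a=3^-1·(≡1), b=3^2·(≡2) mod 3; (1|3)=+1, (2|3)=-1; (−1)^{-1·2·1}·(+1)^2·(-1)^-1 = -1.
v=11: a=11^1·(≡2), b=11^0·(≡9) mod 11; (2|11)=-1, (9|11)=+1; (−1)^{1·0·5}·(-1)^0·(+1)^1 = +1.
v=7: a=7^2·(≡6), b=7^1·(≡3) mod 7; (6|7)=-1, (3|7)=-1; (−1)^{2·1·3}·(-1)^1·(-1)^2 = -1.
v=∞: -1122 < 0 and -7 < 0  ⇒  (a,b)_∞ = -1.
v=17: a=17^1·(≡9), b=17^0·(≡14) mod 17; (9|17)=+1, (14|17)=-1; (−1)^{1·0·8}·(+1)^0·(-1)^1 = -1.
Ram(-1122, -7) = {3, 7, 17, ∞}; no ℚ_3-point on the conic.

[3, 7, 17, inf]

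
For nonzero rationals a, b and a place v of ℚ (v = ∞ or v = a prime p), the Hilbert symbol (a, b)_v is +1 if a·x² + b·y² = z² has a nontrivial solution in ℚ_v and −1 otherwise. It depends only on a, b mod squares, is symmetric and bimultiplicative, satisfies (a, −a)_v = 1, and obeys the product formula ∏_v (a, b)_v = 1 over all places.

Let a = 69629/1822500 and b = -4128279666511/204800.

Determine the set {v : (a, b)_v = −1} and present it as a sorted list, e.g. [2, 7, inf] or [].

(a, b) ≡ (29, -4862) mod (ℚ^×)²; places V = {2, 3, 5, 7, 11, 13, 17, 29, ∞}.
(a,b)_5: α=-4, u≡4; β=-2, v≡2 (mod 5); (4|5)=+1, (2|5)=-1; sign (−1)^0·+1^-2·-1^-4 = +1.
(a,b)_3: α=-6, u≡2; β=0, v≡1 (mod 3); (2|3)=-1, (1|3)=+1; sign (−1)^0·-1^0·+1^-6 = +1.
(a,b)_17: α=0, u≡10; β=1, v≡10 (mod 17); (10|17)=-1, (10|17)=-1; sign (−1)^0·-1^1·-1^0 = -1.
(a,b)_∞: sgn(29)=+, sgn(-4862)=−, so +1.
(a,b)_2: α=-2, β=-13; u≡5, v≡1 (mod 8); ε(u)ε(v)=0·0, αω(v)=-2·0, βω(u)=-13·1; sum ≡ 1  ⇒  -1.
(a,b)_11: α=0, u≡6; β=1, v≡1 (mod 11); (6|11)=-1, (1|11)=+1; sign (−1)^0·-1^1·+1^0 = -1.
(a,b)_29: α=1, u≡7; β=4, v≡14 (mod 29); (7|29)=+1, (14|29)=-1; sign (−1)^0·+1^4·-1^1 = -1.
(a,b)_13: α=0, u≡10; β=1, v≡9 (mod 13); (10|13)=+1, (9|13)=+1; sign (−1)^0·+1^1·+1^0 = +1.
(a,b)_7: α=4, u≡1; β=4, v≡5 (mod 7); (1|7)=+1, (5|7)=-1; sign (−1)^0·+1^4·-1^4 = +1.
|Ram(29, -4862)| = 4, even; anisotropic at {2, 11, 17, 29}.

[2, 11, 17, 29]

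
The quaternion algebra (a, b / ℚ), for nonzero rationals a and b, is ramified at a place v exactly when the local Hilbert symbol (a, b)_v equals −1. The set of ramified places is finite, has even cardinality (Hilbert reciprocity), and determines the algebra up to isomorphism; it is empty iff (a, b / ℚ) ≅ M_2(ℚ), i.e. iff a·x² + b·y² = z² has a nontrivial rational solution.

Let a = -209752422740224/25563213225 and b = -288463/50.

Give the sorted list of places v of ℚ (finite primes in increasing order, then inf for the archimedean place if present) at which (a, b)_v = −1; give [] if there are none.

[7, inf]

Mod squares: a ≡ -1, b ≡ -14. Check v ∈ {∞, 2, 3, 5, 7, 11, 13, 17, 19, 29}.
v=19: a=19^-2·(≡10), b=19^0·(≡17) mod 19; (10|19)=-1, (17|19)=+1; (−1)^{-2·0·9}·(-1)^0·(+1)^-2 = +1.
v=29: a=29^2·(≡24), b=29^2·(≡3) mod 29; (24|29)=+1, (3|29)=-1; (−1)^{2·2·14}·(+1)^2·(-1)^2 = +1.
v=11: a=11^-2·(≡2), b=11^0·(≡2) mod 11; (2|11)=-1, (2|11)=-1; (−1)^{-2·0·5}·(-1)^0·(-1)^-2 = +1.
v=3: a=3^-4·(≡2), b=3^0·(≡1) mod 3; (2|3)=-1, (1|3)=+1; (−1)^{-4·0·1}·(-1)^0·(+1)^-4 = +1.
v=13: a=13^2·(≡1), b=13^0·(≡3) mod 13; (1|13)=+1, (3|13)=+1; (−1)^{2·0·6}·(+1)^0·(+1)^2 = +1.
v=∞: -1 < 0 and -14 < 0  ⇒  (a,b)_∞ = -1.
v=5: a=5^-2·(≡4), b=5^-2·(≡1) mod 5; (4|5)=+1, (1|5)=+1; (−1)^{-2·-2·2}·(+1)^-2·(+1)^-2 = +1.
v=2: v_2(a)=8, v_2(b)=-1; units ≡ 7, 1 (mod 8); ε·ε+αω+βω = 1·0+8·0+-1·0 ≡ 0  ⇒  (a,b)_2 = +1.
v=17: a=17^-2·(≡8), b=17^0·(≡7) mod 17; (8|17)=+1, (7|17)=-1; (−1)^{-2·0·8}·(+1)^0·(-1)^-2 = +1.
v=7: a=7^8·(≡6), b=7^3·(≡6) mod 7; (6|7)=-1, (6|7)=-1; (−1)^{8·3·3}·(-1)^3·(-1)^8 = -1.
|Ram(-1, -14)| = 2, even; anisotropic at {7, ∞}.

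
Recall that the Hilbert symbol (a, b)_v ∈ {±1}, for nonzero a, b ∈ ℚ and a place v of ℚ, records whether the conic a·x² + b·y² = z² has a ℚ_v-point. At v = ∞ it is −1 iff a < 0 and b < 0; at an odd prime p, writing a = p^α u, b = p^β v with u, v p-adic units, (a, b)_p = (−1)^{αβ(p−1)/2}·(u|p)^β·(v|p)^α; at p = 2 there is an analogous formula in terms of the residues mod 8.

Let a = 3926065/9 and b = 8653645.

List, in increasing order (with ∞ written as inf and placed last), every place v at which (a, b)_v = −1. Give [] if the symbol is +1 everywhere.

[5, 13]

(a, b) ≡ (13585, 1045) mod (ℚ^×)²; places V = {2, 3, 5, 7, 11, 13, 17, 19, ∞}.
(a,b)_∞: sgn(13585)=+, sgn(1045)=+, so +1.
(a,b)_17: α=2, u≡4; β=0, v≡16 (mod 17); (4|17)=+1, (16|17)=+1; sign (−1)^0·+1^0·+1^2 = +1.
(a,b)_19: α=1, u≡18; β=1, v≡6 (mod 19); (18|19)=-1, (6|19)=+1; sign (−1)^1·-1^1·+1^1 = +1.
(a,b)_2: α=0, β=0; u≡1, v≡5 (mod 8); ε(u)ε(v)=0·0, αω(v)=0·1, βω(u)=0·0; sum ≡ 0  ⇒  +1.
(a,b)_7: α=0, u≡5; β=2, v≡2 (mod 7); (5|7)=-1, (2|7)=+1; sign (−1)^0·-1^2·+1^0 = +1.
(a,b)_11: α=1, u≡1; β=1, v≡8 (mod 11); (1|11)=+1, (8|11)=-1; sign (−1)^1·+1^1·-1^1 = +1.
(a,b)_3: α=-2, u≡1; β=0, v≡1 (mod 3); (1|3)=+1, (1|3)=+1; sign (−1)^0·+1^0·+1^-2 = +1.
(a,b)_5: α=1, u≡2; β=1, v≡4 (mod 5); (2|5)=-1, (4|5)=+1; sign (−1)^0·-1^1·+1^1 = -1.
(a,b)_13: α=1, u≡6; β=2, v≡11 (mod 13); (6|13)=-1, (11|13)=-1; sign (−1)^0·-1^2·-1^1 = -1.
Ram(13585, 1045) = {5, 13}; no ℚ_5-point on the conic.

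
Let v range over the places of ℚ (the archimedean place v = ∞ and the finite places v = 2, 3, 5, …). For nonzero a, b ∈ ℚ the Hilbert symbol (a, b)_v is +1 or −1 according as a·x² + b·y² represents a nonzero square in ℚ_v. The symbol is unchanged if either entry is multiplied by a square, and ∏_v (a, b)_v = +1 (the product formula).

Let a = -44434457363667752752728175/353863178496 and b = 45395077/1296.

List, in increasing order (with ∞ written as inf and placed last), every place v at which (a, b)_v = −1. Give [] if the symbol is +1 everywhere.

[7, 13, 23, 41]

(a, b) ≡ (-1630447, 85813) mod (ℚ^×)²; places V = {2, 3, 5, 7, 13, 17, 19, 23, 41, ∞}.
(a,b)_3: α=-14, u≡2; β=-4, v≡1 (mod 3); (2|3)=-1, (1|3)=+1; sign (−1)^0·-1^-4·+1^-14 = +1.
(a,b)_23: α=9, u≡7; β=3, v≡15 (mod 23); (7|23)=-1, (15|23)=-1; sign (−1)^1·-1^3·-1^9 = -1.
(a,b)_7: α=3, u≡4; β=1, v≡1 (mod 7); (4|7)=+1, (1|7)=+1; sign (−1)^1·+1^1·+1^3 = -1.
(a,b)_∞: sgn(-1630447)=−, sgn(85813)=+, so +1.
(a,b)_5: α=2, u≡3; β=0, v≡2 (mod 5); (3|5)=-1, (2|5)=-1; sign (−1)^0·-1^0·-1^2 = +1.
(a,b)_13: α=3, u≡8; β=1, v≡10 (mod 13); (8|13)=-1, (10|13)=+1; sign (−1)^0·-1^1·+1^3 = -1.
(a,b)_41: α=3, u≡11; β=1, v≡21 (mod 41); (11|41)=-1, (21|41)=+1; sign (−1)^0·-1^1·+1^3 = -1.
(a,b)_2: α=-8, β=-4; u≡1, v≡5 (mod 8); ε(u)ε(v)=0·0, αω(v)=-8·1, βω(u)=-4·0; sum ≡ 0  ⇒  +1.
(a,b)_17: α=-2, u≡11; β=0, v≡7 (mod 17); (11|17)=-1, (7|17)=-1; sign (−1)^0·-1^0·-1^-2 = +1.
(a,b)_19: α=1, u≡15; β=0, v≡17 (mod 19); (15|19)=-1, (17|19)=+1; sign (−1)^0·-1^0·+1^1 = +1.
(-1630447, 85813 / ℚ) ramifies at {7, 13, 23, 41}: a division algebra.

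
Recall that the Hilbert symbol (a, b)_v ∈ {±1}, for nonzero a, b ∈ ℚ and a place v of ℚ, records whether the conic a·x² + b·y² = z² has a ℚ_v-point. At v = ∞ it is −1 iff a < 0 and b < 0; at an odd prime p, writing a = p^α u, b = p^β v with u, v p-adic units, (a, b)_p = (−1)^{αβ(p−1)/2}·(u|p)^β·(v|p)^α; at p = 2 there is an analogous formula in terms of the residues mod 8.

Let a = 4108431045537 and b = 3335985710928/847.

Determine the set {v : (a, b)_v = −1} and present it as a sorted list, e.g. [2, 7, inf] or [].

[13, 31]

Mod squares: a ≡ 8897, b ≡ 1554371. Check v ∈ {∞, 2, 3, 7, 11, 13, 17, 19, 29, 31, 41}.
v=7: a=7^1·(≡4), b=7^-1·(≡5) mod 7; (4|7)=+1, (5|7)=-1; (−1)^{1·-1·3}·(+1)^-1·(-1)^1 = +1.
v=29: a=29^2·(≡1), b=29^1·(≡7) mod 29; (1|29)=+1, (7|29)=+1; (−1)^{2·1·14}·(+1)^1·(+1)^2 = +1.
v=3: a=3^2·(≡2), b=3^2·(≡2) mod 3; (2|3)=-1, (2|3)=-1; (−1)^{2·2·1}·(-1)^2·(-1)^2 = +1.
v=∞: 8897 > 0 and 1554371 > 0  ⇒  (a,b)_∞ = +1.
v=13: a=13^2·(≡7), b=13^1·(≡11) mod 13; (7|13)=-1, (11|13)=-1; (−1)^{2·1·6}·(-1)^1·(-1)^2 = -1.
v=19: a=19^2·(≡6), b=19^3·(≡8) mod 19; (6|19)=+1, (8|19)=-1; (−1)^{2·3·9}·(+1)^3·(-1)^2 = +1.
v=2: v_2(a)=0, v_2(b)=4; units ≡ 1, 3 (mod 8); ε·ε+αω+βω = 0·1+0·1+4·0 ≡ 0  ⇒  (a,b)_2 = +1.
v=17: a=17^0·(≡6), b=17^2·(≡5) mod 17; (6|17)=-1, (5|17)=-1; (−1)^{0·2·8}·(-1)^2·(-1)^0 = +1.
v=41: a=41^1·(≡13), b=41^0·(≡10) mod 41; (13|41)=-1, (10|41)=+1; (−1)^{1·0·20}·(-1)^0·(+1)^1 = +1.
v=11: a=11^0·(≡5), b=11^-2·(≡5) mod 11; (5|11)=+1, (5|11)=+1; (−1)^{0·-2·5}·(+1)^-2·(+1)^0 = +1.
v=31: a=31^1·(≡9), b=31^1·(≡25) mod 31; (9|31)=+1, (25|31)=+1; (−1)^{1·1·15}·(+1)^1·(+1)^1 = -1.
(8897, 1554371 / ℚ) ramifies at {13, 31}: a division algebra.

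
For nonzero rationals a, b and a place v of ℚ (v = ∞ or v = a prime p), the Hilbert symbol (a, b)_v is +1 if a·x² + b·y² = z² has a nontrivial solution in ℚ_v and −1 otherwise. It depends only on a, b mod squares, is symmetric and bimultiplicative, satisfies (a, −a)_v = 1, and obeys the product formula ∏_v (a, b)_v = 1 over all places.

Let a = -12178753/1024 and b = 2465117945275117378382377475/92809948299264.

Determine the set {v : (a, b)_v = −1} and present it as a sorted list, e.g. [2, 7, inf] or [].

Mod squares: a ≡ -12673, b ≡ 11339. Check v ∈ {∞, 2, 3, 5, 7, 13, 17, 19, 23, 29, 31}.
v=17: a=17^0·(≡16), b=17^1·(≡15) mod 17; (16|17)=+1, (15|17)=+1; (−1)^{0·1·8}·(+1)^1·(+1)^0 = +1.
v=19: a=19^1·(≡11), b=19^4·(≡18) mod 19; (11|19)=+1, (18|19)=-1; (−1)^{1·4·9}·(+1)^4·(-1)^1 = -1.
v=13: a=13^0·(≡5), b=13^2·(≡3) mod 13; (5|13)=-1, (3|13)=+1; (−1)^{0·2·6}·(-1)^2·(+1)^0 = +1.
v=5: a=5^0·(≡3), b=5^2·(≡1) mod 5; (3|5)=-1, (1|5)=+1; (−1)^{0·2·2}·(-1)^2·(+1)^0 = +1.
v=2: v_2(a)=-10, v_2(b)=-32; units ≡ 7, 3 (mod 8); ε·ε+αω+βω = 1·1+-10·1+-32·0 ≡ 1  ⇒  (a,b)_2 = -1.
v=31: a=31^2·(≡6), b=31^6·(≡3) mod 31; (6|31)=-1, (3|31)=-1; (−1)^{2·6·15}·(-1)^6·(-1)^2 = +1.
v=23: a=23^1·(≡13), b=23^3·(≡19) mod 23; (13|23)=+1, (19|23)=-1; (−1)^{1·3·11}·(+1)^3·(-1)^1 = +1.
v=3: a=3^0·(≡2), b=3^-2·(≡2) mod 3; (2|3)=-1, (2|3)=-1; (−1)^{0·-2·1}·(-1)^-2·(-1)^0 = +1.
v=29: a=29^1·(≡12), b=29^3·(≡2) mod 29; (12|29)=-1, (2|29)=-1; (−1)^{1·3·14}·(-1)^3·(-1)^1 = +1.
v=∞: -12673 < 0 and 11339 > 0  ⇒  (a,b)_∞ = +1.
v=7: a=7^0·(≡4), b=7^-4·(≡3) mod 7; (4|7)=+1, (3|7)=-1; (−1)^{0·-4·3}·(+1)^-4·(-1)^0 = +1.
(-12673, 11339 / ℚ) ramifies at {2, 19}: a division algebra.

[2, 19]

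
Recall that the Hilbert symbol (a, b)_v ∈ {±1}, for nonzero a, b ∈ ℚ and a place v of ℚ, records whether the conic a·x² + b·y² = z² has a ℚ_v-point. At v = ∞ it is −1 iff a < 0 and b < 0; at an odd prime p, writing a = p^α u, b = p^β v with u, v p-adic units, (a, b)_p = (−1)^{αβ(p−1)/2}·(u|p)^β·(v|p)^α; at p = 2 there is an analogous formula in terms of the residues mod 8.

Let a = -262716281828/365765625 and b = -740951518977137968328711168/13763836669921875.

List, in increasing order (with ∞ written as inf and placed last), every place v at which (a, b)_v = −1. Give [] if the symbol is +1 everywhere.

(a, b) ≡ (-14993, -1208229) mod (ℚ^×)²; places V = {2, 3, 5, 7, 11, 13, 17, 19, 23, 29, 41, 47, ∞}.
(a,b)_41: α=0, u≡15; β=1, v≡33 (mod 41); (15|41)=-1, (33|41)=+1; sign (−1)^0·-1^1·+1^0 = -1.
(a,b)_29: α=1, u≡28; β=2, v≡3 (mod 29); (28|29)=+1, (3|29)=-1; sign (−1)^0·+1^2·-1^1 = -1.
(a,b)_2: α=2, β=10; u≡7, v≡3 (mod 8); ε(u)ε(v)=1·1, αω(v)=2·1, βω(u)=10·0; sum ≡ 1  ⇒  -1.
(a,b)_3: α=-4, u≡1; β=-3, v≡1 (mod 3); (1|3)=+1, (1|3)=+1; sign (−1)^0·+1^-3·+1^-4 = +1.
(a,b)_19: α=0, u≡6; β=1, v≡3 (mod 19); (6|19)=+1, (3|19)=-1; sign (−1)^0·+1^1·-1^0 = +1.
(a,b)_7: α=2, u≡2; β=0, v≡3 (mod 7); (2|7)=+1, (3|7)=-1; sign (−1)^0·+1^0·-1^2 = +1.
(a,b)_13: α=2, u≡4; β=4, v≡4 (mod 13); (4|13)=+1, (4|13)=+1; sign (−1)^0·+1^4·+1^2 = +1.
(a,b)_11: α=1, u≡5; β=3, v≡7 (mod 11); (5|11)=+1, (7|11)=-1; sign (−1)^1·+1^3·-1^1 = +1.
(a,b)_17: α=-2, u≡15; β=-4, v≡7 (mod 17); (15|17)=+1, (7|17)=-1; sign (−1)^0·+1^-4·-1^-2 = +1.
(a,b)_47: α=1, u≡35; β=3, v≡14 (mod 47); (35|47)=-1, (14|47)=+1; sign (−1)^1·-1^3·+1^1 = +1.
(a,b)_5: α=-6, u≡3; β=-14, v≡1 (mod 5); (3|5)=-1, (1|5)=+1; sign (−1)^0·-1^-14·+1^-6 = +1.
(a,b)_∞: sgn(-14993)=−, sgn(-1208229)=−, so -1.
(a,b)_23: α=2, u≡2; β=4, v≡14 (mod 23); (2|23)=+1, (14|23)=-1; sign (−1)^0·+1^4·-1^2 = +1.
Ram(-14993, -1208229) = {2, 29, 41, ∞}; no ℚ_2-point on the conic.

[2, 29, 41, inf]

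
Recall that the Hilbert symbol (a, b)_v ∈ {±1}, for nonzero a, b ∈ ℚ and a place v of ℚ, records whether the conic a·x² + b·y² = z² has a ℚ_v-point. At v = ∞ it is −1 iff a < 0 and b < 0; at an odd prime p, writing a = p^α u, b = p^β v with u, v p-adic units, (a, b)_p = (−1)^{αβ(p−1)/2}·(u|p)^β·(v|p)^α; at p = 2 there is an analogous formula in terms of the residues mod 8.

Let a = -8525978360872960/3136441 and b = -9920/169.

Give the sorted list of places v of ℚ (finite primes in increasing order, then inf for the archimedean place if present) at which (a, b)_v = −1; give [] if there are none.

(a, b) ≡ (-50065, -155) mod (ℚ^×)²; places V = {2, 5, 7, 11, 13, 17, 19, 23, 31, ∞}.
(a,b)_2: α=20, β=6; u≡7, v≡5 (mod 8); ε(u)ε(v)=1·0, αω(v)=20·1, βω(u)=6·0; sum ≡ 0  ⇒  +1.
(a,b)_5: α=1, u≡3; β=1, v≡4 (mod 5); (3|5)=-1, (4|5)=+1; sign (−1)^0·-1^1·+1^1 = -1.
(a,b)_∞: sgn(-50065)=−, sgn(-155)=−, so -1.
(a,b)_31: α=3, u≡9; β=1, v≡17 (mod 31); (9|31)=+1, (17|31)=-1; sign (−1)^1·+1^1·-1^3 = +1.
(a,b)_13: α=2, u≡2; β=-2, v≡12 (mod 13); (2|13)=-1, (12|13)=+1; sign (−1)^0·-1^-2·+1^2 = +1.
(a,b)_7: α=-2, u≡6; β=0, v≡6 (mod 7); (6|7)=-1, (6|7)=-1; sign (−1)^0·-1^0·-1^-2 = +1.
(a,b)_17: α=1, u≡13; β=0, v≡9 (mod 17); (13|17)=+1, (9|17)=+1; sign (−1)^0·+1^0·+1^1 = +1.
(a,b)_23: α=-2, u≡12; β=0, v≡2 (mod 23); (12|23)=+1, (2|23)=+1; sign (−1)^0·+1^0·+1^-2 = +1.
(a,b)_19: α=1, u≡5; β=0, v≡1 (mod 19); (5|19)=+1, (1|19)=+1; sign (−1)^0·+1^0·+1^1 = +1.
(a,b)_11: α=-2, u≡7; β=0, v≡6 (mod 11); (7|11)=-1, (6|11)=-1; sign (−1)^0·-1^0·-1^-2 = +1.
|Ram(-50065, -155)| = 2, even; anisotropic at {5, ∞}.

[5, inf]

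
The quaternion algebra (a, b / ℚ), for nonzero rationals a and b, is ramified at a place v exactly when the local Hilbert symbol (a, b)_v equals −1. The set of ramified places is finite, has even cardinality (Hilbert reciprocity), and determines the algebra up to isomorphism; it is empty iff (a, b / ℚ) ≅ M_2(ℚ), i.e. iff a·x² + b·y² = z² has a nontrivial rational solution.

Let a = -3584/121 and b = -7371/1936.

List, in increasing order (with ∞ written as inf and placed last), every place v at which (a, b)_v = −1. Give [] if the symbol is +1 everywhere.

[2, inf]

(a, b) ≡ (-14, -91) mod (ℚ^×)²; places V = {2, 3, 7, 11, 13, ∞}.
(a,b)_2: α=9, β=-4; u≡1, v≡5 (mod 8); ε(u)ε(v)=0·0, αω(v)=9·1, βω(u)=-4·0; sum ≡ 1  ⇒  -1.
(a,b)_3: α=0, u≡1; β=4, v≡2 (mod 3); (1|3)=+1, (2|3)=-1; sign (−1)^0·+1^4·-1^0 = +1.
(a,b)_11: α=-2, u≡2; β=-2, v≡2 (mod 11); (2|11)=-1, (2|11)=-1; sign (−1)^0·-1^-2·-1^-2 = +1.
(a,b)_7: α=1, u≡3; β=1, v≡1 (mod 7); (3|7)=-1, (1|7)=+1; sign (−1)^1·-1^1·+1^1 = +1.
(a,b)_∞: sgn(-14)=−, sgn(-91)=−, so -1.
(a,b)_13: α=0, u≡1; β=1, v≡8 (mod 13); (1|13)=+1, (8|13)=-1; sign (−1)^0·+1^1·-1^0 = +1.
|Ram(-14, -91)| = 2, even; anisotropic at {2, ∞}.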